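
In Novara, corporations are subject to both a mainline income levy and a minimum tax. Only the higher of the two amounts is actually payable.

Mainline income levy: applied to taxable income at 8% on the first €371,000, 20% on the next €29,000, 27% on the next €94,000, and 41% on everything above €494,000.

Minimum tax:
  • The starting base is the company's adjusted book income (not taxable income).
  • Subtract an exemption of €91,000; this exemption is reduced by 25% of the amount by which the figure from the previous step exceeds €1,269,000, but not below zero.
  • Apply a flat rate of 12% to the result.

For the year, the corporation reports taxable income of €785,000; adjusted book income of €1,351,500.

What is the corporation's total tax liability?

€180,170

Minimum tax:
  Base (adjusted book income): €1,351,500
  Exemption: €91,000 − 25% × (€1,351,500 − €1,269,000) = €91,000 − €20,625 = €70,375
  Base: €1,351,500 − €70,375 = €1,281,125
  €1,281,125 × 12% = €153,735

Mainline income levy:
  €371,000 × 8% = €29,680
  €29,000 × 20% = €5,800
  €94,000 × 27% = €25,380
  €291,000 × 41% = €119,310
  → €180,170

€180,170 > €153,735, so the mainline income levy governs.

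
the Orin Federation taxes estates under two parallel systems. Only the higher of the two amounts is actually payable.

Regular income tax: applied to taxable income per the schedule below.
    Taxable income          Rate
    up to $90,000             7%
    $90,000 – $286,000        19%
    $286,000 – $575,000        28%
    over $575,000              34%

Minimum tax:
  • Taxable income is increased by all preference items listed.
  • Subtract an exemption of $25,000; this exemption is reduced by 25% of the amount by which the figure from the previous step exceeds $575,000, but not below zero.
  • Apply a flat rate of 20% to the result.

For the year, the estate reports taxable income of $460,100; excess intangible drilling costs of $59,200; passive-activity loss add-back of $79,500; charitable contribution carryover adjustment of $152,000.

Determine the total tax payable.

$150,160

Minimum tax:
  Adjusted income: $460,100 + $59,200 + $79,500 + $152,000 = $750,800
  Exemption: 25% × ($750,800 − $575,000) = $43,950 ≥ $25,000, so the exemption is fully phased out
  Base: $750,800 − $0 = $750,800
  $750,800 × 20% = $150,160

Regular income tax:
  $90,000 × 7% = $6,300
  $196,000 × 19% = $37,240
  $174,100 × 28% = $48,748
  → $92,288

$150,160 > $92,288, so the minimum tax is the binding amount.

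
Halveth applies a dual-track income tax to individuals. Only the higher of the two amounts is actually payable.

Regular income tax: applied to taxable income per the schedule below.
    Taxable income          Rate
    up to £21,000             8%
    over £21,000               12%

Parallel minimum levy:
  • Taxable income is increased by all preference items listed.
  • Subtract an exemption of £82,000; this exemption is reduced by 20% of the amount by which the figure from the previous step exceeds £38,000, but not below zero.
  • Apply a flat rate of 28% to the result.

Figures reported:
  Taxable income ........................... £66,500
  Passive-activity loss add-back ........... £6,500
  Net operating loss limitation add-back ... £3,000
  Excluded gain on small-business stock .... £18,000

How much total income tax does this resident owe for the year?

£7,140

Regular income tax:
  £21,000 × 8% = £1,680
  £45,500 × 12% = £5,460
  → £7,140

Parallel minimum levy:
  Adjusted income: £66,500 + £6,500 + £3,000 + £18,000 = £94,000
  Exemption: £82,000 − 20% × (£94,000 − £38,000) = £82,000 − £11,200 = £70,800
  Base: £94,000 − £70,800 = £23,200
  £23,200 × 28% = £6,496

£7,140 > £6,496, so the regular income tax governs.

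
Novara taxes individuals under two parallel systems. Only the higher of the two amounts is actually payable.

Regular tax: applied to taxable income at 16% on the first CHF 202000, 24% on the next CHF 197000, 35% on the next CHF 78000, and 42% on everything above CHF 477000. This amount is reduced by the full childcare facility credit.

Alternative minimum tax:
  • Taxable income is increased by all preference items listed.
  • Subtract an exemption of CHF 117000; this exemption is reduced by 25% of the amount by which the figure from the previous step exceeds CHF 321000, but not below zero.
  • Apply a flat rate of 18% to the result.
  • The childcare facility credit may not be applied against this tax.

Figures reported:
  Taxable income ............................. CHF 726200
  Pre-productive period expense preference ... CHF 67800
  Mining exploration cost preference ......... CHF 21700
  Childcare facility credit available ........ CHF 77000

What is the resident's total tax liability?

Regular tax:
  CHF 202000 × 16% = CHF 32320
  CHF 197000 × 24% = CHF 47280
  CHF 78000 × 35% = CHF 27300
  CHF 249200 × 42% = CHF 104664
  → CHF 211564
  Less childcare facility credit CHF 77000 → CHF 134564

Alternative minimum tax:
  Adjusted income: CHF 726200 + CHF 67800 + CHF 21700 = CHF 815700
  Exemption: 25% × (CHF 815700 − CHF 321000) = CHF 123675 ≥ CHF 117000, so the exemption is fully phased out
  Base: CHF 815700 − CHF 0 = CHF 815700
  CHF 815700 × 18% = CHF 146826

CHF 146826 > CHF 134564, so the alternative minimum tax is the binding amount.

CHF 146826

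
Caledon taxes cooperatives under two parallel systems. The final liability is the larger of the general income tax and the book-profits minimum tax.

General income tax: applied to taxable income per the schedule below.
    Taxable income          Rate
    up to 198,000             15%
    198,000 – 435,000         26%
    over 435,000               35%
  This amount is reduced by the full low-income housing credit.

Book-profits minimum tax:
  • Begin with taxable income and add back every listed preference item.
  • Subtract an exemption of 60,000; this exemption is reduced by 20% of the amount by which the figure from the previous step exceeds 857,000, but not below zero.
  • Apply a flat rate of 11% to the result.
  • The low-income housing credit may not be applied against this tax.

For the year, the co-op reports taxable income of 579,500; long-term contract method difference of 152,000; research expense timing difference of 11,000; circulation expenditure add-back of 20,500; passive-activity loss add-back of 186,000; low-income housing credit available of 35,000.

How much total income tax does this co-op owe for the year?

General income tax:
  198,000 × 15% = 29,700
  237,000 × 26% = 61,620
  144,500 × 35% = 50,575
  → 141,895
  Less low-income housing credit 35,000 → 106,895

Book-profits minimum tax:
  Adjusted income: 579,500 + 152,000 + 11,000 + 20,500 + 186,000 = 949,000
  Exemption: 60,000 − 20% × (949,000 − 857,000) = 60,000 − 18,400 = 41,600
  Base: 949,000 − 41,600 = 907,400
  907,400 × 11% = 99,814

106,895 > 99,814, so the general income tax governs.

106,895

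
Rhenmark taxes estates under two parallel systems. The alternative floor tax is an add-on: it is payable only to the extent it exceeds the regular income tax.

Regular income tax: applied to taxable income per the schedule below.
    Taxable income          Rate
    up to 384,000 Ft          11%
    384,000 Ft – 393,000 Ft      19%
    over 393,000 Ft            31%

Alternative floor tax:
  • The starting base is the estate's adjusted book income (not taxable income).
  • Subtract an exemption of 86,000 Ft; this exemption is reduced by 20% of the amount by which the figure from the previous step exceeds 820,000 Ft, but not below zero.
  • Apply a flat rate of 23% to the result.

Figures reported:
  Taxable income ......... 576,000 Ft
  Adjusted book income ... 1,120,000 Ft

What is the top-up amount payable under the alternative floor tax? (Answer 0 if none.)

Alternative floor tax:
  Base (adjusted book income): 1,120,000 Ft
  Exemption: 86,000 Ft − 20% × (1,120,000 Ft − 820,000 Ft) = 86,000 Ft − 60,000 Ft = 26,000 Ft
  Base: 1,120,000 Ft − 26,000 Ft = 1,094,000 Ft
  1,094,000 Ft × 23% = 251,620 Ft

Regular income tax:
  384,000 Ft × 11% = 42,240 Ft
  9,000 Ft × 19% = 1,710 Ft
  183,000 Ft × 31% = 56,730 Ft
  → 100,680 Ft

Excess of alternative floor tax over regular income tax: 251,620 Ft − 100,680 Ft = 150,940 Ft.

150,940 Ft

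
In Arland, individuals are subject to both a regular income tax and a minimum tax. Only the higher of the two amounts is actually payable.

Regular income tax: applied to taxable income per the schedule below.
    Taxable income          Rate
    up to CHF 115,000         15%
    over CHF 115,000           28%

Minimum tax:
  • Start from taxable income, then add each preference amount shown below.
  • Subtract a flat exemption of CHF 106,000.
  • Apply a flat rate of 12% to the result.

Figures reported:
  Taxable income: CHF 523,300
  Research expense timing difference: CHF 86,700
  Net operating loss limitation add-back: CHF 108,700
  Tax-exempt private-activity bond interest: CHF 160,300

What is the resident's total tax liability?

CHF 131,574

Regular income tax:
  CHF 115,000 × 15% = CHF 17,250
  CHF 408,300 × 28% = CHF 114,324
  → CHF 131,574

Minimum tax:
  Adjusted income: CHF 523,300 + CHF 86,700 + CHF 108,700 + CHF 160,300 = CHF 879,000
  Less exemption CHF 106,000 → base CHF 773,000
  CHF 773,000 × 12% = CHF 92,760

CHF 131,574 > CHF 92,760, so the regular income tax governs.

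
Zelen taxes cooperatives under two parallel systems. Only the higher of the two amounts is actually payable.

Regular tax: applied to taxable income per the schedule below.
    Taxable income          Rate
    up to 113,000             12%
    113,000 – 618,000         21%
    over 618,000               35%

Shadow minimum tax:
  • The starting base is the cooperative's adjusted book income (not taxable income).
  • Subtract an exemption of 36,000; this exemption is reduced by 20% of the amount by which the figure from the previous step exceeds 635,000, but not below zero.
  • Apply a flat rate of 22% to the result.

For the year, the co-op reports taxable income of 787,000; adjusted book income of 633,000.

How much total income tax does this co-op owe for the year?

178,760

Regular tax:
  113,000 × 12% = 13,560
  505,000 × 21% = 106,050
  169,000 × 35% = 59,150
  → 178,760

Shadow minimum tax:
  Base (adjusted book income): 633,000
  Exemption: 633,000 ≤ 635,000, so full 36,000 applies
  Base: 633,000 − 36,000 = 597,000
  597,000 × 22% = 131,340

178,760 > 131,340, so the regular tax governs.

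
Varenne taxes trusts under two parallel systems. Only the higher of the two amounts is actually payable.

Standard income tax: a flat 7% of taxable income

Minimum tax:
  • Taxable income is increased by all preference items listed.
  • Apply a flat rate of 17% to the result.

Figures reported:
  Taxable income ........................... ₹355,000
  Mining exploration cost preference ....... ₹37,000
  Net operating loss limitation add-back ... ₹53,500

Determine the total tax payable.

₹75,735

Standard income tax:
  ₹355,000 × 7% = ₹24,850

Minimum tax:
  Adjusted income: ₹355,000 + ₹37,000 + ₹53,500 = ₹445,500
  ₹445,500 × 17% = ₹75,735

₹75,735 > ₹24,850, so the minimum tax is the binding amount.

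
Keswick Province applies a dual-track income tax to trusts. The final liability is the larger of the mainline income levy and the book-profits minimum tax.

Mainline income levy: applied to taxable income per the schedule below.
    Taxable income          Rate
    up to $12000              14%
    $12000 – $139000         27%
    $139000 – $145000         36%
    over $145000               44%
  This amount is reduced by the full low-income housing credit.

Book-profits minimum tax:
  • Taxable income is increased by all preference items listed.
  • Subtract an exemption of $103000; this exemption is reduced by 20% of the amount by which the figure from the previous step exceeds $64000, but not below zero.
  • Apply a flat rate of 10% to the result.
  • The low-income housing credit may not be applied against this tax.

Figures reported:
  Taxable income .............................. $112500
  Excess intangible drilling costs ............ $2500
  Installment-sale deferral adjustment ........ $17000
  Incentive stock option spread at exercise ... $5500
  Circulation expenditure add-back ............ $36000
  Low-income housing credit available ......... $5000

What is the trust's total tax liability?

Mainline income levy:
  $12000 × 14% = $1680
  $100500 × 27% = $27135
  → $28815
  Less low-income housing credit $5000 → $23815

Book-profits minimum tax:
  Adjusted income: $112500 + $2500 + $17000 + $5500 + $36000 = $173500
  Exemption: $103000 − 20% × ($173500 − $64000) = $103000 − $21900 = $81100
  Base: $173500 − $81100 = $92400
  $92400 × 10% = $9240

$23815 > $9240, so the mainline income levy governs.

$23815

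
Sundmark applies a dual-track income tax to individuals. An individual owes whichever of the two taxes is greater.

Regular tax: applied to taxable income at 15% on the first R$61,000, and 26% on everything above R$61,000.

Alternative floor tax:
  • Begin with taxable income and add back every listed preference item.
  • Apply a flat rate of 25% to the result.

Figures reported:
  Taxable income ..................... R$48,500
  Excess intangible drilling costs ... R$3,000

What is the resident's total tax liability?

R$12,875

Alternative floor tax:
  Adjusted income: R$48,500 + R$3,000 = R$51,500
  R$51,500 × 25% = R$12,875

Regular tax:
  R$48,500 × 15% = R$7,275

R$12,875 > R$7,275, so the alternative floor tax is the binding amount.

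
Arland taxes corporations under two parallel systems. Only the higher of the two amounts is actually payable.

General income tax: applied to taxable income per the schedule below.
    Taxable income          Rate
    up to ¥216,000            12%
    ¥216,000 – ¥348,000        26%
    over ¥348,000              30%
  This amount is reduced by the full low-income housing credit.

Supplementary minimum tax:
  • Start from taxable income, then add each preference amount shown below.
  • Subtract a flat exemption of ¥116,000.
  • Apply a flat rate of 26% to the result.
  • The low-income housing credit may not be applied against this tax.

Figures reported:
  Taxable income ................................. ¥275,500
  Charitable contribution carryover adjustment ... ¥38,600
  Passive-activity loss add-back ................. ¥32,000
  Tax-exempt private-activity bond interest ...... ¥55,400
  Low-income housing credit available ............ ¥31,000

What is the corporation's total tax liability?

Supplementary minimum tax:
  Adjusted income: ¥275,500 + ¥38,600 + ¥32,000 + ¥55,400 = ¥401,500
  Less exemption ¥116,000 → base ¥285,500
  ¥285,500 × 26% = ¥74,230

General income tax:
  ¥216,000 × 12% = ¥25,920
  ¥59,500 × 26% = ¥15,470
  → ¥41,390
  Less low-income housing credit ¥31,000 → ¥10,390

¥74,230 > ¥10,390, so the supplementary minimum tax is the binding amount.

¥74,230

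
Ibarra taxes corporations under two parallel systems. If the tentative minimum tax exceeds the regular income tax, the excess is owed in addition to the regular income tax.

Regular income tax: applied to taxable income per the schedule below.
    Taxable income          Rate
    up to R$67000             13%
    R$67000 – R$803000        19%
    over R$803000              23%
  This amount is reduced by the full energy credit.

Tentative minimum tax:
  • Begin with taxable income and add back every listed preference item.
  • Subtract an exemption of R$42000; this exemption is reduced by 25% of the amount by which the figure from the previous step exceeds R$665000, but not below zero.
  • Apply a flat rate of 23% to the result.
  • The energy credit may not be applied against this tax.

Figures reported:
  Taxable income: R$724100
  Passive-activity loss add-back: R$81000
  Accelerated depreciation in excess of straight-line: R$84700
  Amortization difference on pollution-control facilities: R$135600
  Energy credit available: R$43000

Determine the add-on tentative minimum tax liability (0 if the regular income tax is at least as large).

Tentative minimum tax:
  Adjusted income: R$724100 + R$81000 + R$84700 + R$135600 = R$1025400
  Exemption: 25% × (R$1025400 − R$665000) = R$90100 ≥ R$42000, so the exemption is fully phased out
  Base: R$1025400 − R$0 = R$1025400
  R$1025400 × 23% = R$235842

Regular income tax:
  R$67000 × 13% = R$8710
  R$657100 × 19% = R$124849
  → R$133559
  Less energy credit R$43000 → R$90559

Excess of tentative minimum tax over regular income tax: R$235842 − R$90559 = R$145283.

R$145283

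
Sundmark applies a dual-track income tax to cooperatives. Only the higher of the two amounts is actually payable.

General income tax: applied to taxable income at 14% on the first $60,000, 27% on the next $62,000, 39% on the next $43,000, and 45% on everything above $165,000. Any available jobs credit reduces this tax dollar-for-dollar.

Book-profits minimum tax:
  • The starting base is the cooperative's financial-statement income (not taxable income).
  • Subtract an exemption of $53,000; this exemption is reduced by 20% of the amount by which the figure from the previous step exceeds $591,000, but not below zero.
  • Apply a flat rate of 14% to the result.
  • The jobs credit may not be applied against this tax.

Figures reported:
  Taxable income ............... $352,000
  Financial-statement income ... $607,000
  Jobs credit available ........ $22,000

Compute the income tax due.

$104,060

Book-profits minimum tax:
  Base (financial-statement income): $607,000
  Exemption: $53,000 − 20% × ($607,000 − $591,000) = $53,000 − $3,200 = $49,800
  Base: $607,000 − $49,800 = $557,200
  $557,200 × 14% = $78,008

General income tax:
  $60,000 × 14% = $8,400
  $62,000 × 27% = $16,740
  $43,000 × 39% = $16,770
  $187,000 × 45% = $84,150
  → $126,060
  Less jobs credit $22,000 → $104,060

$104,060 > $78,008, so the general income tax governs.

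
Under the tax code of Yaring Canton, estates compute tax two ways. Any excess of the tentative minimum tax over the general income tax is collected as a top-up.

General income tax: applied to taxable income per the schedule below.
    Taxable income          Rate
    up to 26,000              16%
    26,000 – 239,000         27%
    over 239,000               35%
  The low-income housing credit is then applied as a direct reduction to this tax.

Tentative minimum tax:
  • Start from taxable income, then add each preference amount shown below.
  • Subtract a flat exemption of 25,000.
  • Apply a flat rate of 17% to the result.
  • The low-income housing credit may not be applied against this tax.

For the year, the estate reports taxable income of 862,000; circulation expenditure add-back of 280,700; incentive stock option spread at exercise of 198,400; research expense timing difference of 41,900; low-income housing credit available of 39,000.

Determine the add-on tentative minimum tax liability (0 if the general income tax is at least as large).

0

General income tax:
  26,000 × 16% = 4,160
  213,000 × 27% = 57,510
  623,000 × 35% = 218,050
  → 279,720
  Less low-income housing credit 39,000 → 240,720

Tentative minimum tax:
  Adjusted income: 862,000 + 280,700 + 198,400 + 41,900 = 1,383,000
  Less exemption 25,000 → base 1,358,000
  1,358,000 × 17% = 230,860

230,860 ≤ 240,720, so no add-on is due.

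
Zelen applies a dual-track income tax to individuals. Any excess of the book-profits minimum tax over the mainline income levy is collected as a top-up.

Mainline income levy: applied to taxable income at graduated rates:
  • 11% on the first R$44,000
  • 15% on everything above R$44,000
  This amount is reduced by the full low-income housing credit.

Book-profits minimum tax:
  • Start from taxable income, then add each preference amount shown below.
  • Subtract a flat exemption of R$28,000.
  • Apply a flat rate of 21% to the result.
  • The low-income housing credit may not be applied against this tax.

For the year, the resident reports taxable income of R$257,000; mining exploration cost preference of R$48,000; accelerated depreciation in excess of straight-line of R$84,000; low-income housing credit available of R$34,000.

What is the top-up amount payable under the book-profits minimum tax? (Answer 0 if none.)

Book-profits minimum tax:
  Adjusted income: R$257,000 + R$48,000 + R$84,000 = R$389,000
  Less exemption R$28,000 → base R$361,000
  R$361,000 × 21% = R$75,810

Mainline income levy:
  R$44,000 × 11% = R$4,840
  R$213,000 × 15% = R$31,950
  → R$36,790
  Less low-income housing credit R$34,000 → R$2,790

Excess of book-profits minimum tax over mainline income levy: R$75,810 − R$2,790 = R$73,020.

R$73,020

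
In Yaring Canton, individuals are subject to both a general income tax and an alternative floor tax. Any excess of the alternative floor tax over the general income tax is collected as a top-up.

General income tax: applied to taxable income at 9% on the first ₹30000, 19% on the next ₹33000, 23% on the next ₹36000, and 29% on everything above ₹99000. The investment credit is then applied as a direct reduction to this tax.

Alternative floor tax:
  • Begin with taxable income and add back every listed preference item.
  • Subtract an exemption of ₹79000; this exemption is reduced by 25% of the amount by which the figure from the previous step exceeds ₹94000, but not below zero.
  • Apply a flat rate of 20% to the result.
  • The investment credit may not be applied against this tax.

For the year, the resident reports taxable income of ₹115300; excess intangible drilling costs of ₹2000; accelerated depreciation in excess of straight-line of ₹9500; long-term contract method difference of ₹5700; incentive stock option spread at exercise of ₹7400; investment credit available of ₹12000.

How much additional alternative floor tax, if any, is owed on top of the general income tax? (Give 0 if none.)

Alternative floor tax:
  Adjusted income: ₹115300 + ₹2000 + ₹9500 + ₹5700 + ₹7400 = ₹139900
  Exemption: ₹79000 − 25% × (₹139900 − ₹94000) = ₹79000 − ₹11475 = ₹67525
  Base: ₹139900 − ₹67525 = ₹72375
  ₹72375 × 20% = ₹14475

General income tax:
  ₹30000 × 9% = ₹2700
  ₹33000 × 19% = ₹6270
  ₹36000 × 23% = ₹8280
  ₹16300 × 29% = ₹4727
  → ₹21977
  Less investment credit ₹12000 → ₹9977

Excess of alternative floor tax over general income tax: ₹14475 − ₹9977 = ₹4498.

₹4498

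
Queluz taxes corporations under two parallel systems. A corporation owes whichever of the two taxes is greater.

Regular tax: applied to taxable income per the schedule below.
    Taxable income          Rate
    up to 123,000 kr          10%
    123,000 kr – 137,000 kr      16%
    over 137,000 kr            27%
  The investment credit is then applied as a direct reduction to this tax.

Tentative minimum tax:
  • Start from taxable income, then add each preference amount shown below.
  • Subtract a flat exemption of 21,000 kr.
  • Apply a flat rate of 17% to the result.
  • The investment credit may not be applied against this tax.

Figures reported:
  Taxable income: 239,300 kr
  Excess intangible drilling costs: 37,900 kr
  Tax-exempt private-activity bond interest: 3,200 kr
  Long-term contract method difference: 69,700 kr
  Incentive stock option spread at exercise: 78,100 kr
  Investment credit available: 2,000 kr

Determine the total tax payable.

69,224 kr

Regular tax:
  123,000 kr × 10% = 12,300 kr
  14,000 kr × 16% = 2,240 kr
  102,300 kr × 27% = 27,621 kr
  → 42,161 kr
  Less investment credit 2,000 kr → 40,161 kr

Tentative minimum tax:
  Adjusted income: 239,300 kr + 37,900 kr + 3,200 kr + 69,700 kr + 78,100 kr = 428,200 kr
  Less exemption 21,000 kr → base 407,200 kr
  407,200 kr × 17% = 69,224 kr

69,224 kr > 40,161 kr, so the tentative minimum tax is the binding amount.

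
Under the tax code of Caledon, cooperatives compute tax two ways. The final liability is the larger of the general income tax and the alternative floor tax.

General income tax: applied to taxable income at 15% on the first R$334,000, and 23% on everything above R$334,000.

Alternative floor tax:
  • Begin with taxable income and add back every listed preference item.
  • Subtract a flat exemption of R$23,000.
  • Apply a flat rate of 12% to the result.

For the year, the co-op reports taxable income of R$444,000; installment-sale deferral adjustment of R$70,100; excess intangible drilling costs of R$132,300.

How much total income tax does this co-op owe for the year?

R$75,400

Alternative floor tax:
  Adjusted income: R$444,000 + R$70,100 + R$132,300 = R$646,400
  Less exemption R$23,000 → base R$623,400
  R$623,400 × 12% = R$74,808

General income tax:
  R$334,000 × 15% = R$50,100
  R$110,000 × 23% = R$25,300
  → R$75,400

R$75,400 > R$74,808, so the general income tax governs.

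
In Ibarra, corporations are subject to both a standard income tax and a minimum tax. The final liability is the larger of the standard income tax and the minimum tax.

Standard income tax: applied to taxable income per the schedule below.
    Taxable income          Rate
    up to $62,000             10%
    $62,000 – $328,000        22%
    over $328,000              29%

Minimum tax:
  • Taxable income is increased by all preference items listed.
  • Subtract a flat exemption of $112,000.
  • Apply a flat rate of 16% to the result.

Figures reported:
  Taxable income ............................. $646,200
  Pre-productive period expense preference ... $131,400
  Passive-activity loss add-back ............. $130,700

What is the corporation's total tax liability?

$156,998

Standard income tax:
  $62,000 × 10% = $6,200
  $266,000 × 22% = $58,520
  $318,200 × 29% = $92,278
  → $156,998

Minimum tax:
  Adjusted income: $646,200 + $131,400 + $130,700 = $908,300
  Less exemption $112,000 → base $796,300
  $796,300 × 16% = $127,408

$156,998 > $127,408, so the standard income tax governs.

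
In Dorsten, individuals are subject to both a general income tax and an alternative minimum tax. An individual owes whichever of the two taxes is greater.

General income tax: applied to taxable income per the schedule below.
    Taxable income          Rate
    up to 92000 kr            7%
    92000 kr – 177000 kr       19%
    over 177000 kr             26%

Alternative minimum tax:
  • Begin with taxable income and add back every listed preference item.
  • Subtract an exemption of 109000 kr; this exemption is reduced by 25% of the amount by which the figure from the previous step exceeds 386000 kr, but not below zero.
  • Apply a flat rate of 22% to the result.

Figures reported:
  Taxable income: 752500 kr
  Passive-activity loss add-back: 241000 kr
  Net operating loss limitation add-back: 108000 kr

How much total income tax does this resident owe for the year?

242330 kr

Alternative minimum tax:
  Adjusted income: 752500 kr + 241000 kr + 108000 kr = 1101500 kr
  Exemption: 25% × (1101500 kr − 386000 kr) = 178875 kr ≥ 109000 kr, so the exemption is fully phased out
  Base: 1101500 kr − 0 kr = 1101500 kr
  1101500 kr × 22% = 242330 kr

General income tax:
  92000 kr × 7% = 6440 kr
  85000 kr × 19% = 16150 kr
  575500 kr × 26% = 149630 kr
  → 172220 kr

242330 kr > 172220 kr, so the alternative minimum tax is the binding amount.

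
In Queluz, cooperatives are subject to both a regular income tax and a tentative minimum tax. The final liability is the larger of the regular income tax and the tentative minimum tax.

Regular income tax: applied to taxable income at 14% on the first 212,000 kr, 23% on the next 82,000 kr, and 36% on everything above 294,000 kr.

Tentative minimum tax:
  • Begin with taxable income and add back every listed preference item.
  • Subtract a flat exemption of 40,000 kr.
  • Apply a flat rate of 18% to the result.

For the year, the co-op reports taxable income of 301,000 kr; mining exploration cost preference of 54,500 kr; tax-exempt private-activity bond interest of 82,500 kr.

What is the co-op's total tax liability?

Regular income tax:
  212,000 kr × 14% = 29,680 kr
  82,000 kr × 23% = 18,860 kr
  7,000 kr × 36% = 2,520 kr
  → 51,060 kr

Tentative minimum tax:
  Adjusted income: 301,000 kr + 54,500 kr + 82,500 kr = 438,000 kr
  Less exemption 40,000 kr → base 398,000 kr
  398,000 kr × 18% = 71,640 kr

71,640 kr > 51,060 kr, so the tentative minimum tax is the binding amount.

71,640 kr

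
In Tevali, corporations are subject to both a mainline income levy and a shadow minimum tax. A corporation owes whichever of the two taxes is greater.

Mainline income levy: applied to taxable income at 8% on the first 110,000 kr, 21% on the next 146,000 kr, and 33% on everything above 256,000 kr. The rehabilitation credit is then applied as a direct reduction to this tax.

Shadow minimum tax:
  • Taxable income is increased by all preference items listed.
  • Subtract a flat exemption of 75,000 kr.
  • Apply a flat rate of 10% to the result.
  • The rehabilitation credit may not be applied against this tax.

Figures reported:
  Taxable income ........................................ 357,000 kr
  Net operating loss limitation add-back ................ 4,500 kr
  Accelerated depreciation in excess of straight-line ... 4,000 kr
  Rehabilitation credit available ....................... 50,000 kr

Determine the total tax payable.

Shadow minimum tax:
  Adjusted income: 357,000 kr + 4,500 kr + 4,000 kr = 365,500 kr
  Less exemption 75,000 kr → base 290,500 kr
  290,500 kr × 10% = 29,050 kr

Mainline income levy:
  110,000 kr × 8% = 8,800 kr
  146,000 kr × 21% = 30,660 kr
  101,000 kr × 33% = 33,330 kr
  → 72,790 kr
  Less rehabilitation credit 50,000 kr → 22,790 kr

29,050 kr > 22,790 kr, so the shadow minimum tax is the binding amount.

29,050 kr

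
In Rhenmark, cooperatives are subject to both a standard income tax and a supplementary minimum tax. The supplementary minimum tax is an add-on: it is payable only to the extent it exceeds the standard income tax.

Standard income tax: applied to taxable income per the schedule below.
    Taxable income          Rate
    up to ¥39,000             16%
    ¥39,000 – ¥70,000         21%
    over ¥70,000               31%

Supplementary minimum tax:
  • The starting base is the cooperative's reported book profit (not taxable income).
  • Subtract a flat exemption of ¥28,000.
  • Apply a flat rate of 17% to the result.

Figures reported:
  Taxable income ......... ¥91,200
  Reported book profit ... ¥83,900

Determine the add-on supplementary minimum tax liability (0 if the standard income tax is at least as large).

Supplementary minimum tax:
  Base (reported book profit): ¥83,900
  Less exemption ¥28,000 → base ¥55,900
  ¥55,900 × 17% = ¥9,503

Standard income tax:
  ¥39,000 × 16% = ¥6,240
  ¥31,000 × 21% = ¥6,510
  ¥21,200 × 31% = ¥6,572
  → ¥19,322

¥9,503 ≤ ¥19,322, so no add-on is due.

¥0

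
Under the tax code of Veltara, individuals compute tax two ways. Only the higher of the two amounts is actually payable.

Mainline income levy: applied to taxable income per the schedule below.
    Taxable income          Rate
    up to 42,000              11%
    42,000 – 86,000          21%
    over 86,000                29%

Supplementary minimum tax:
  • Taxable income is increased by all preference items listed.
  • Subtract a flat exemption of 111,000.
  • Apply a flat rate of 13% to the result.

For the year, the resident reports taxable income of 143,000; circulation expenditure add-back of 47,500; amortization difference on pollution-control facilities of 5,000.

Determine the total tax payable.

30,390

Supplementary minimum tax:
  Adjusted income: 143,000 + 47,500 + 5,000 = 195,500
  Less exemption 111,000 → base 84,500
  84,500 × 13% = 10,985

Mainline income levy:
  42,000 × 11% = 4,620
  44,000 × 21% = 9,240
  57,000 × 29% = 16,530
  → 30,390

30,390 > 10,985, so the mainline income levy governs.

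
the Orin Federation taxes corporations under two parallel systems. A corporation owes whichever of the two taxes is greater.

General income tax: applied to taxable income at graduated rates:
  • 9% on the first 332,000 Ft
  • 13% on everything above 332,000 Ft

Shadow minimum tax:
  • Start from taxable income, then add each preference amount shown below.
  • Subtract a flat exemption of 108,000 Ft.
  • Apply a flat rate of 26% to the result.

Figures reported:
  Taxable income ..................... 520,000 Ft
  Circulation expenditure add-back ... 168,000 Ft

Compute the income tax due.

General income tax:
  332,000 Ft × 9% = 29,880 Ft
  188,000 Ft × 13% = 24,440 Ft
  → 54,320 Ft

Shadow minimum tax:
  Adjusted income: 520,000 Ft + 168,000 Ft = 688,000 Ft
  Less exemption 108,000 Ft → base 580,000 Ft
  580,000 Ft × 26% = 150,800 Ft

150,800 Ft > 54,320 Ft, so the shadow minimum tax is the binding amount.

150,800 Ft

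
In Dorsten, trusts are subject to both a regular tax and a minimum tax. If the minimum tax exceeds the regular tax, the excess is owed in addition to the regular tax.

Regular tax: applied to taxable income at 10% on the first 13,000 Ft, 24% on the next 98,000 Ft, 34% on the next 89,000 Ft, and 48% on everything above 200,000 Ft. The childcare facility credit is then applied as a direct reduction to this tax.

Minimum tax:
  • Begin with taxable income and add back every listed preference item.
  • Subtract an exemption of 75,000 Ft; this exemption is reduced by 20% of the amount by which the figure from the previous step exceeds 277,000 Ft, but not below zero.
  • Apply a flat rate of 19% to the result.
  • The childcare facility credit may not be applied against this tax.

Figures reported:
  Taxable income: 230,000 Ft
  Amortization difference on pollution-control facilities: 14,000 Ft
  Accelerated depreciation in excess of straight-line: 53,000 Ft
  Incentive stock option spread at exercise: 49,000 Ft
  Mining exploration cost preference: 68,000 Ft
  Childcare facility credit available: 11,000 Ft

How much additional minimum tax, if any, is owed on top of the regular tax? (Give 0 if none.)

11,136 Ft

Regular tax:
  13,000 Ft × 10% = 1,300 Ft
  98,000 Ft × 24% = 23,520 Ft
  89,000 Ft × 34% = 30,260 Ft
  30,000 Ft × 48% = 14,400 Ft
  → 69,480 Ft
  Less childcare facility credit 11,000 Ft → 58,480 Ft

Minimum tax:
  Adjusted income: 230,000 Ft + 14,000 Ft + 53,000 Ft + 49,000 Ft + 68,000 Ft = 414,000 Ft
  Exemption: 75,000 Ft − 20% × (414,000 Ft − 277,000 Ft) = 75,000 Ft − 27,400 Ft = 47,600 Ft
  Base: 414,000 Ft − 47,600 Ft = 366,400 Ft
  366,400 Ft × 19% = 69,616 Ft

Excess of minimum tax over regular tax: 69,616 Ft − 58,480 Ft = 11,136 Ft.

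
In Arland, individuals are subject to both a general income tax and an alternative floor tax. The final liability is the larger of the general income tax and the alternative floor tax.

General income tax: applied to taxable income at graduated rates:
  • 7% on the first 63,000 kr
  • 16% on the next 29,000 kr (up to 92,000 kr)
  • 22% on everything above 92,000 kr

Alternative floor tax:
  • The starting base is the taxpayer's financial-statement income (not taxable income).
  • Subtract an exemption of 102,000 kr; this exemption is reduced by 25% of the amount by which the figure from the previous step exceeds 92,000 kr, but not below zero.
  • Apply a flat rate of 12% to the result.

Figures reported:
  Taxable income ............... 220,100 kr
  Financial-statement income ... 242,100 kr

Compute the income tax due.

37,232 kr

General income tax:
  63,000 kr × 7% = 4,410 kr
  29,000 kr × 16% = 4,640 kr
  128,100 kr × 22% = 28,182 kr
  → 37,232 kr

Alternative floor tax:
  Base (financial-statement income): 242,100 kr
  Exemption: 102,000 kr − 25% × (242,100 kr − 92,000 kr) = 102,000 kr − 37,525 kr = 64,475 kr
  Base: 242,100 kr − 64,475 kr = 177,625 kr
  177,625 kr × 12% = 21,315 kr

37,232 kr > 21,315 kr, so the general income tax governs.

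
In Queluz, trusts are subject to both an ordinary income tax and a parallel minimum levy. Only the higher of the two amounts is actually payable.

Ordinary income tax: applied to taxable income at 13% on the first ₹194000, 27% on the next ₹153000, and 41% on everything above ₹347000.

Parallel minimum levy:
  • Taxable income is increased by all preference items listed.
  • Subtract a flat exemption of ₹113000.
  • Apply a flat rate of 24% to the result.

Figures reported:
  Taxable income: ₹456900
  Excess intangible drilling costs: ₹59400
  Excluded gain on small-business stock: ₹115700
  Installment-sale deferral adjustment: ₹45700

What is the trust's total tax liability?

Ordinary income tax:
  ₹194000 × 13% = ₹25220
  ₹153000 × 27% = ₹41310
  ₹109900 × 41% = ₹45059
  → ₹111589

Parallel minimum levy:
  Adjusted income: ₹456900 + ₹59400 + ₹115700 + ₹45700 = ₹677700
  Less exemption ₹113000 → base ₹564700
  ₹564700 × 24% = ₹135528

₹135528 > ₹111589, so the parallel minimum levy is the binding amount.

₹135528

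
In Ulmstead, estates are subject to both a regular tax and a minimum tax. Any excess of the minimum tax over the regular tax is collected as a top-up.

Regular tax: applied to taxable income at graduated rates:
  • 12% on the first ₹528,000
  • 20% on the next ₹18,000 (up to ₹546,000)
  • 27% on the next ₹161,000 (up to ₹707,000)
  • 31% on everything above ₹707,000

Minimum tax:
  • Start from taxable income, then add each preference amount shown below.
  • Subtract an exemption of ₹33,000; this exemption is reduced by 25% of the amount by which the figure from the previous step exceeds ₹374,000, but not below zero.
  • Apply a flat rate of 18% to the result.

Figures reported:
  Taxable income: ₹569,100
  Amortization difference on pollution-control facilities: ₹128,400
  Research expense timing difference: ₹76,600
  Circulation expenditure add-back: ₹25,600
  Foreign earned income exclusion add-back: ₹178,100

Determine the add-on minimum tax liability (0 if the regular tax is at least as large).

₹102,807

Regular tax:
  ₹528,000 × 12% = ₹63,360
  ₹18,000 × 20% = ₹3,600
  ₹23,100 × 27% = ₹6,237
  → ₹73,197

Minimum tax:
  Adjusted income: ₹569,100 + ₹128,400 + ₹76,600 + ₹25,600 + ₹178,100 = ₹977,800
  Exemption: 25% × (₹977,800 − ₹374,000) = ₹150,950 ≥ ₹33,000, so the exemption is fully phased out
  Base: ₹977,800 − ₹0 = ₹977,800
  ₹977,800 × 18% = ₹176,004

Excess of minimum tax over regular tax: ₹176,004 − ₹73,197 = ₹102,807.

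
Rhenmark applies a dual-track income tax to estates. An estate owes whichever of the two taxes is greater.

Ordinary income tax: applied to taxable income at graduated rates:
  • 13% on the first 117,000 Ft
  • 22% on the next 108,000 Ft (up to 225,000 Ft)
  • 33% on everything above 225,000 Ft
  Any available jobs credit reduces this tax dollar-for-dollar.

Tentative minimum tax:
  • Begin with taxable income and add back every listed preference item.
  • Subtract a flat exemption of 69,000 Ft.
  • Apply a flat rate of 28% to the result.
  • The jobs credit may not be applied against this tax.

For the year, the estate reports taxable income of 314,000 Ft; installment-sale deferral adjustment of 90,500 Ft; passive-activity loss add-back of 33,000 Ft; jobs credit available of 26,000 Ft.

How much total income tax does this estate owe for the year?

103,180 Ft

Ordinary income tax:
  117,000 Ft × 13% = 15,210 Ft
  108,000 Ft × 22% = 23,760 Ft
  89,000 Ft × 33% = 29,370 Ft
  → 68,340 Ft
  Less jobs credit 26,000 Ft → 42,340 Ft

Tentative minimum tax:
  Adjusted income: 314,000 Ft + 90,500 Ft + 33,000 Ft = 437,500 Ft
  Less exemption 69,000 Ft → base 368,500 Ft
  368,500 Ft × 28% = 103,180 Ft

103,180 Ft > 42,340 Ft, so the tentative minimum tax is the binding amount.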